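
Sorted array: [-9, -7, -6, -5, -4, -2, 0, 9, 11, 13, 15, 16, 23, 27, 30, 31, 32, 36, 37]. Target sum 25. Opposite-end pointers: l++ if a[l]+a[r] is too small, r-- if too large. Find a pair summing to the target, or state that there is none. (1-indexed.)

l=1 r=19: -9+37=28 >25, r--
l=1 r=18: -9+36=27 >25, r--
l=1 r=17: -9+32=23 <25, l++
l=2 r=17: -7+32=25, found

(-7, 32)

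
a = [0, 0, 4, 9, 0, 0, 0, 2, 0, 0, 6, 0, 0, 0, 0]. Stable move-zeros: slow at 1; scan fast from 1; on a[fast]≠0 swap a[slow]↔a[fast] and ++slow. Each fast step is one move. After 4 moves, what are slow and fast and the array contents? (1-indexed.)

slow=1 fast=1: a[fast]=0, fast++
slow=1 fast=2: a[fast]=0, fast++
slow=1 fast=3: a[fast]=4≠0 swap→a[1]=4, slow++,fast++
slow=2 fast=4: a[fast]=9≠0 swap→a[2]=9, slow++,fast++

slow=3, fast=5, a=[4, 9, 0, 0, 0, 0, 0, 2, 0, 0, 6, 0, 0, 0, 0]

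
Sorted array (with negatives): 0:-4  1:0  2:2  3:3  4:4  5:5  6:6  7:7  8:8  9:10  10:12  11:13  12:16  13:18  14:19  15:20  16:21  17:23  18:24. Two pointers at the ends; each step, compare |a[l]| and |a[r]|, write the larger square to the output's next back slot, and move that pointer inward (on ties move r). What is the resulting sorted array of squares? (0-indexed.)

l=0 r=18: |-4|<=|24| out[18]=576, r--
l=0 r=17: |-4|<=|23| out[17]=529, r--
l=0 r=16: |-4|<=|21| out[16]=441, r--
l=0 r=15: |-4|<=|20| out[15]=400, r--
l=0 r=14: |-4|<=|19| out[14]=361, r--
l=0 r=13: |-4|<=|18| out[13]=324, r--
l=0 r=12: |-4|<=|16| out[12]=256, r--
l=0 r=11: |-4|<=|13| out[11]=169, r--
l=0 r=10: |-4|<=|12| out[10]=144, r--
l=0 r=9: |-4|<=|10| out[9]=100, r--
l=0 r=8: |-4|<=|8| out[8]=64, r--
l=0 r=7: |-4|<=|7| out[7]=49, r--
l=0 r=6: |-4|<=|6| out[6]=36, r--
l=0 r=5: |-4|<=|5| out[5]=25, r--
l=0 r=4: |-4|<=|4| out[4]=16, r--
l=0 r=3: |-4|>|3| out[3]=16, l++
l=1 r=3: |0|<=|3| out[2]=9, r--
l=1 r=2: |0|<=|2| out[1]=4, r--
l=1 r=1: |0|<=|0| out[0]=0, r--

[0, 4, 9, 16, 16, 25, 36, 49, 64, 100, 144, 169, 256, 324, 361, 400, 441, 529, 576]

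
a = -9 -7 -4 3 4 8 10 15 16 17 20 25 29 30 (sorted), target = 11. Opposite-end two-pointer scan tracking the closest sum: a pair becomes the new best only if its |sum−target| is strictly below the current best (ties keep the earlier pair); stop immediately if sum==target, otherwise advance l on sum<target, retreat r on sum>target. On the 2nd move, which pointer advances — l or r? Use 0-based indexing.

r

l=0 r=13: -9+30=21 d=10 *, r--
l=0 r=12: -9+29=20 d=9 *, r--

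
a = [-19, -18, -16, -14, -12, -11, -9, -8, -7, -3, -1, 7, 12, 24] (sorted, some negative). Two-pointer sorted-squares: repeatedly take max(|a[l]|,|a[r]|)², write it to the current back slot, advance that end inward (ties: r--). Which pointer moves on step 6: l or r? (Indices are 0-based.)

l=0 r=13: |-19|<=|24| out[13]=576, r--
l=0 r=12: |-19|>|12| out[12]=361, l++
l=1 r=12: |-18|>|12| out[11]=324, l++
l=2 r=12: |-16|>|12| out[10]=256, l++
l=3 r=12: |-14|>|12| out[9]=196, l++
l=4 r=12: |-12|<=|12| out[8]=144, r--

r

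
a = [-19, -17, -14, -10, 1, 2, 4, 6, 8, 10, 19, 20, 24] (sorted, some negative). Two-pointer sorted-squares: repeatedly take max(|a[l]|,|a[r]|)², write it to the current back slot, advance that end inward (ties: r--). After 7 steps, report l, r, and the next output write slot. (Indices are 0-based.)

l=3, r=8, next write slot=5

l=0 r=12: |-19|<=|24| out[12]=576, r--
l=0 r=11: |-19|<=|20| out[11]=400, r--
l=0 r=10: |-19|<=|19| out[10]=361, r--
l=0 r=9: |-19|>|10| out[9]=361, l++
l=1 r=9: |-17|>|10| out[8]=289, l++
l=2 r=9: |-14|>|10| out[7]=196, l++
l=3 r=9: |-10|<=|10| out[6]=100, r--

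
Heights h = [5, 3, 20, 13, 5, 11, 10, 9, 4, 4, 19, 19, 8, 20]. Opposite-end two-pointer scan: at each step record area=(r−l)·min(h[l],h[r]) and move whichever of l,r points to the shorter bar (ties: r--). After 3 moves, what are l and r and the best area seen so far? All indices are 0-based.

l=0 r=13: min(5,20)*13=65 best=65 *, l++
l=1 r=13: min(3,20)*12=36 best=65, l++
l=2 r=13: min(20,20)*11=220 best=220 *, r--

l=2, r=12, best area=220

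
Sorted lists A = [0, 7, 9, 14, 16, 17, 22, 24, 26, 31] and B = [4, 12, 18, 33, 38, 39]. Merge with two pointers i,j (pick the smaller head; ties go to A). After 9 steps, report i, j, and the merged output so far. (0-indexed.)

i=0 j=0: A[i]=0<=B[j]=4 take 0, i++
i=1 j=0: A[i]=7>B[j]=4 take 4, j++
i=1 j=1: A[i]=7<=B[j]=12 take 7, i++
i=2 j=1: A[i]=9<=B[j]=12 take 9, i++
i=3 j=1: A[i]=14>B[j]=12 take 12, j++
i=3 j=2: A[i]=14<=B[j]=18 take 14, i++
i=4 j=2: A[i]=16<=B[j]=18 take 16, i++
i=5 j=2: A[i]=17<=B[j]=18 take 17, i++
i=6 j=2: A[i]=22>B[j]=18 take 18, j++

i=6, j=3, merged so far=[0, 4, 7, 9, 12, 14, 16, 17, 18]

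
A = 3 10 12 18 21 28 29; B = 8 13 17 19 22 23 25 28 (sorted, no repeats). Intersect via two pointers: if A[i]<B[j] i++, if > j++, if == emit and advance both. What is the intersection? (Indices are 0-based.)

[i=0,j=0] 3<8 → i++
[i=1,j=0] 10>8 → j++
[i=1,j=1] 10<13 → i++
[i=2,j=1] 12<13 → i++
[i=3,j=1] 18>13 → j++
[i=3,j=2] 18>17 → j++
[i=3,j=3] 18<19 → i++
[i=4,j=3] 21>19 → j++
[i=4,j=4] 21<22 → i++
[i=5,j=4] 28>22 → j++
[i=5,j=5] 28>23 → j++
[i=5,j=6] 28>25 → j++
[i=5,j=7] 28==28 emit → i++,j++

intersection = [28]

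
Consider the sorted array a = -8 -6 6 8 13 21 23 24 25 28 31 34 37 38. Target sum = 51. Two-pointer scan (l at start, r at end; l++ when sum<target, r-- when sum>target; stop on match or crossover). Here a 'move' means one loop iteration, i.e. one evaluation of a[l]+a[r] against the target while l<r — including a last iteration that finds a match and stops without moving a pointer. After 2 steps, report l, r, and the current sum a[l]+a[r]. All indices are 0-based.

[0,13] -8+38=30 <51 → l++
[1,13] -6+38=32 <51 → l++

l=2, r=13, sum=44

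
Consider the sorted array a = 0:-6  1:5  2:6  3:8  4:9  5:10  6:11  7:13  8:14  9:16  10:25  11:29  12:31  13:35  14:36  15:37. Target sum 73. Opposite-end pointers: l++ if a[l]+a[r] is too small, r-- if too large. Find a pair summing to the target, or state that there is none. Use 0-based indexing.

[0,15] -6+37=31 <73 → l++
[1,15] 5+37=42 <73 → l++
[2,15] 6+37=43 <73 → l++
[3,15] 8+37=45 <73 → l++
[4,15] 9+37=46 <73 → l++
[5,15] 10+37=47 <73 → l++
[6,15] 11+37=48 <73 → l++
[7,15] 13+37=50 <73 → l++
[8,15] 14+37=51 <73 → l++
[9,15] 16+37=53 <73 → l++
[10,15] 25+37=62 <73 → l++
[11,15] 29+37=66 <73 → l++
[12,15] 31+37=68 <73 → l++
[13,15] 35+37=72 <73 → l++
[14,15] 36+37=73 → found

(36, 37)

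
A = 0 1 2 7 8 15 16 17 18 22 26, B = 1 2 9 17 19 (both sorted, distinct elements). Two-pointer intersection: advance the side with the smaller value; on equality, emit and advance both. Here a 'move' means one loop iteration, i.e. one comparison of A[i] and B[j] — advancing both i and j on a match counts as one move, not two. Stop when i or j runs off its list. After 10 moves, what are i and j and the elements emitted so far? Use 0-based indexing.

i=9, j=4, emitted=[1, 2, 17]

[i=0,j=0] 0<1 → i++
[i=1,j=0] 1==1 emit → i++,j++
[i=2,j=1] 2==2 emit → i++,j++
[i=3,j=2] 7<9 → i++
[i=4,j=2] 8<9 → i++
[i=5,j=2] 15>9 → j++
[i=5,j=3] 15<17 → i++
[i=6,j=3] 16<17 → i++
[i=7,j=3] 17==17 emit → i++,j++
[i=8,j=4] 18<19 → i++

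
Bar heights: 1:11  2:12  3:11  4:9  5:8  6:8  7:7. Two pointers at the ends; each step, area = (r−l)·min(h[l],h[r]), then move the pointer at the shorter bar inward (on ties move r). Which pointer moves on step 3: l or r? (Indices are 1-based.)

r

l=1 r=7: min(11,7)*6=42 best=42 *, r--
l=1 r=6: min(11,8)*5=40 best=42, r--
l=1 r=5: min(11,8)*4=32 best=42, r--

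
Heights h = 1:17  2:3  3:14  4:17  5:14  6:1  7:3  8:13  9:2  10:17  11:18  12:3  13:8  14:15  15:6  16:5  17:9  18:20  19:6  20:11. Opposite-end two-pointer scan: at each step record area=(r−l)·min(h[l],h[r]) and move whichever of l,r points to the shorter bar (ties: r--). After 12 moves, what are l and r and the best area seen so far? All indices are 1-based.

l=11, r=18, best area=289

l=1 r=20: min(17,11)*19=209 best=209 *, r--
l=1 r=19: min(17,6)*18=108 best=209, r--
l=1 r=18: min(17,20)*17=289 best=289 *, l++
l=2 r=18: min(3,20)*16=48 best=289, l++
l=3 r=18: min(14,20)*15=210 best=289, l++
l=4 r=18: min(17,20)*14=238 best=289, l++
l=5 r=18: min(14,20)*13=182 best=289, l++
l=6 r=18: min(1,20)*12=12 best=289, l++
l=7 r=18: min(3,20)*11=33 best=289, l++
l=8 r=18: min(13,20)*10=130 best=289, l++
l=9 r=18: min(2,20)*9=18 best=289, l++
l=10 r=18: min(17,20)*8=136 best=289, l++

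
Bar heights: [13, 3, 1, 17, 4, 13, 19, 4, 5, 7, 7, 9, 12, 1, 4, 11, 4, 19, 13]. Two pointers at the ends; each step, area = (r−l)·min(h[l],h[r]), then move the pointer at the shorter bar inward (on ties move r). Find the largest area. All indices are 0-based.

l=0 r=18: min(13,13)*18=234 best=234 *, r--
l=0 r=17: min(13,19)*17=221 best=234, l++
l=1 r=17: min(3,19)*16=48 best=234, l++
l=2 r=17: min(1,19)*15=15 best=234, l++
l=3 r=17: min(17,19)*14=238 best=238 *, l++
l=4 r=17: min(4,19)*13=52 best=238, l++
l=5 r=17: min(13,19)*12=156 best=238, l++
l=6 r=17: min(19,19)*11=209 best=238, r--
l=6 r=16: min(19,4)*10=40 best=238, r--
l=6 r=15: min(19,11)*9=99 best=238, r--
l=6 r=14: min(19,4)*8=32 best=238, r--
l=6 r=13: min(19,1)*7=7 best=238, r--
l=6 r=12: min(19,12)*6=72 best=238, r--
l=6 r=11: min(19,9)*5=45 best=238, r--
l=6 r=10: min(19,7)*4=28 best=238, r--
l=6 r=9: min(19,7)*3=21 best=238, r--
l=6 r=8: min(19,5)*2=10 best=238, r--
l=6 r=7: min(19,4)*1=4 best=238, r--

max area = 238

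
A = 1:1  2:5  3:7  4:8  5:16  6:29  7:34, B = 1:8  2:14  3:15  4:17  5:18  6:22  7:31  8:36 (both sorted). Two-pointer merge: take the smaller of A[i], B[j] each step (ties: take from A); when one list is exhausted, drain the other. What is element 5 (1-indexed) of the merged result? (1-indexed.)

i=1 j=1: A[i]=1<=B[j]=8 take 1, i++
i=2 j=1: A[i]=5<=B[j]=8 take 5, i++
i=3 j=1: A[i]=7<=B[j]=8 take 7, i++
i=4 j=1: A[i]=8<=B[j]=8 take 8, i++
i=5 j=1: A[i]=16>B[j]=8 take 8, j++
i=5 j=2: A[i]=16>B[j]=14 take 14, j++
i=5 j=3: A[i]=16>B[j]=15 take 15, j++
i=5 j=4: A[i]=16<=B[j]=17 take 16, i++
i=6 j=4: A[i]=29>B[j]=17 take 17, j++
i=6 j=5: A[i]=29>B[j]=18 take 18, j++
i=6 j=6: A[i]=29>B[j]=22 take 22, j++
i=6 j=7: A[i]=29<=B[j]=31 take 29, i++
i=7 j=7: A[i]=34>B[j]=31 take 31, j++
i=7 j=8: A[i]=34<=B[j]=36 take 34, i++
i=8 j=8: A done, take B[j]=36, j++

merged[5] = 8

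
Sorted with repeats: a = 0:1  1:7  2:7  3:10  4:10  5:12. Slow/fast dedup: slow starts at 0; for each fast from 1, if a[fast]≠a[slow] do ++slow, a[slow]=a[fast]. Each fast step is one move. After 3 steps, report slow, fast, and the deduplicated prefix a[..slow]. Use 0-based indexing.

slow=2, fast=4, prefix=[1, 7, 10]

slow=0 fast=1: a[fast]=7≠a[slow]=1 write a[1]=7, slow++,fast++
slow=1 fast=2: a[fast]=7=a[slow] dup, fast++
slow=1 fast=3: a[fast]=10≠a[slow]=7 write a[2]=10, slow++,fast++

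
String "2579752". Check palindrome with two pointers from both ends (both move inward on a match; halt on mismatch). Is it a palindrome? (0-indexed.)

palindrome

[0,6] '2'=='2' → l++,r--
[1,5] '5'=='5' → l++,r--
[2,4] '7'=='7' → l++,r--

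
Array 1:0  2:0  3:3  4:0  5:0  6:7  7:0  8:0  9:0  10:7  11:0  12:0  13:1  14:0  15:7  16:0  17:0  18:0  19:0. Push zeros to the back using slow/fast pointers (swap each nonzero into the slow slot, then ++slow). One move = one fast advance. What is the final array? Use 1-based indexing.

(s=1,f=1) a[fast]=0 → fast++
(s=1,f=2) a[fast]=0 → fast++
(s=1,f=3) a[fast]=3≠0 swap→a[1]=3 → slow++,fast++
(s=2,f=4) a[fast]=0 → fast++
(s=2,f=5) a[fast]=0 → fast++
(s=2,f=6) a[fast]=7≠0 swap→a[2]=7 → slow++,fast++
(s=3,f=7) a[fast]=0 → fast++
(s=3,f=8) a[fast]=0 → fast++
(s=3,f=9) a[fast]=0 → fast++
(s=3,f=10) a[fast]=7≠0 swap→a[3]=7 → slow++,fast++
(s=4,f=11) a[fast]=0 → fast++
(s=4,f=12) a[fast]=0 → fast++
(s=4,f=13) a[fast]=1≠0 swap→a[4]=1 → slow++,fast++
(s=5,f=14) a[fast]=0 → fast++
(s=5,f=15) a[fast]=7≠0 swap→a[5]=7 → slow++,fast++
(s=6,f=16) a[fast]=0 → fast++
(s=6,f=17) a[fast]=0 → fast++
(s=6,f=18) a[fast]=0 → fast++
(s=6,f=19) a[fast]=0 → fast++

[3, 7, 7, 1, 7, 0, 0, 0, 0, 0, 0, 0, 0, 0, 0, 0, 0, 0, 0]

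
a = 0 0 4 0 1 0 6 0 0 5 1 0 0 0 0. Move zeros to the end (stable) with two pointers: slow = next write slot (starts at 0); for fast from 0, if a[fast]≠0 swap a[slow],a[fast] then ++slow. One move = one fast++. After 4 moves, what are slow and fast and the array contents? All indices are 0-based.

(s=0,f=0) a[fast]=0 → fast++
(s=0,f=1) a[fast]=0 → fast++
(s=0,f=2) a[fast]=4≠0 swap→a[0]=4 → slow++,fast++
(s=1,f=3) a[fast]=0 → fast++

slow=1, fast=4, a=[4, 0, 0, 0, 1, 0, 6, 0, 0, 5, 1, 0, 0, 0, 0]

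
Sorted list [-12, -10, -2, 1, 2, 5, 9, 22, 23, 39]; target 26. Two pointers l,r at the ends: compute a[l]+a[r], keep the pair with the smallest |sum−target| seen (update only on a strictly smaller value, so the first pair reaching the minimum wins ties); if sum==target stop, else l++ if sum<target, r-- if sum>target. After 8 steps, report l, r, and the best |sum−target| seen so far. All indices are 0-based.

l=5, r=6, best |Δ|=1

l=0 r=9: -12+39=27 d=1 *, r--
l=0 r=8: -12+23=11 d=15, l++
l=1 r=8: -10+23=13 d=13, l++
l=2 r=8: -2+23=21 d=5, l++
l=3 r=8: 1+23=24 d=2, l++
l=4 r=8: 2+23=25 d=1, l++
l=5 r=8: 5+23=28 d=2, r--
l=5 r=7: 5+22=27 d=1, r--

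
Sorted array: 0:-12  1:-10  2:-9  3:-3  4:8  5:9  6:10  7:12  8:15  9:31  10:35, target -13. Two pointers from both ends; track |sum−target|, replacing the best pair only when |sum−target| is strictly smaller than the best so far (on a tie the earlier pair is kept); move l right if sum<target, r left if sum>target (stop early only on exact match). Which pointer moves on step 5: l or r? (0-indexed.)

l=0 r=10: -12+35=23 d=36 *, r--
l=0 r=9: -12+31=19 d=32 *, r--
l=0 r=8: -12+15=3 d=16 *, r--
l=0 r=7: -12+12=0 d=13 *, r--
l=0 r=6: -12+10=-2 d=11 *, r--

r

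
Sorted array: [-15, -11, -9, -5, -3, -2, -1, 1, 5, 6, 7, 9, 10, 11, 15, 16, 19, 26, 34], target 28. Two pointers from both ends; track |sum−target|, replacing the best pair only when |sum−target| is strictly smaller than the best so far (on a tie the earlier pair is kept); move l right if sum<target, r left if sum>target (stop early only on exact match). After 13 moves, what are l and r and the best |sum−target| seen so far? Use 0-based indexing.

l=11, r=16, best |Δ|=1

l=0 r=18: -15+34=19 d=9 *, l++
l=1 r=18: -11+34=23 d=5 *, l++
l=2 r=18: -9+34=25 d=3 *, l++
l=3 r=18: -5+34=29 d=1 *, r--
l=3 r=17: -5+26=21 d=7, l++
l=4 r=17: -3+26=23 d=5, l++
l=5 r=17: -2+26=24 d=4, l++
l=6 r=17: -1+26=25 d=3, l++
l=7 r=17: 1+26=27 d=1, l++
l=8 r=17: 5+26=31 d=3, r--
l=8 r=16: 5+19=24 d=4, l++
l=9 r=16: 6+19=25 d=3, l++
l=10 r=16: 7+19=26 d=2, l++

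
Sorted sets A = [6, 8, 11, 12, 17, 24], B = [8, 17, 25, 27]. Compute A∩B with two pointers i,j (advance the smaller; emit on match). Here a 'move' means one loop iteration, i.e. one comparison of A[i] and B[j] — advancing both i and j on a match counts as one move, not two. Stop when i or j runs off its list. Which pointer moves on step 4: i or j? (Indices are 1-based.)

i

i=1 j=1: 6<8, i++
i=2 j=1: 8==8 emit, i++,j++
i=3 j=2: 11<17, i++
i=4 j=2: 12<17, i++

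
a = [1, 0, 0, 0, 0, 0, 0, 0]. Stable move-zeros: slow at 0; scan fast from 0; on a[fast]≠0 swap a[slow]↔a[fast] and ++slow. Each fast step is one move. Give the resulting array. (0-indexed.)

(s=0,f=0) a[fast]=1≠0 swap→a[0]=1 → slow++,fast++
(s=1,f=1) a[fast]=0 → fast++
(s=1,f=2) a[fast]=0 → fast++
(s=1,f=3) a[fast]=0 → fast++
(s=1,f=4) a[fast]=0 → fast++
(s=1,f=5) a[fast]=0 → fast++
(s=1,f=6) a[fast]=0 → fast++
(s=1,f=7) a[fast]=0 → fast++

[1, 0, 0, 0, 0, 0, 0, 0]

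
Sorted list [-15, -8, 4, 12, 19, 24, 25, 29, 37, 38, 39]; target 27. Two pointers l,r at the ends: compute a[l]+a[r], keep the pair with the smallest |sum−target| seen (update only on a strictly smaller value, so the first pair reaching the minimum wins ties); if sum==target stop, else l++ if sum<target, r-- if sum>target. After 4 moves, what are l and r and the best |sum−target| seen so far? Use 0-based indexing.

l=1, r=7, best |Δ|=2

l=0 r=10: -15+39=24 d=3 *, l++
l=1 r=10: -8+39=31 d=4, r--
l=1 r=9: -8+38=30 d=3, r--
l=1 r=8: -8+37=29 d=2 *, r--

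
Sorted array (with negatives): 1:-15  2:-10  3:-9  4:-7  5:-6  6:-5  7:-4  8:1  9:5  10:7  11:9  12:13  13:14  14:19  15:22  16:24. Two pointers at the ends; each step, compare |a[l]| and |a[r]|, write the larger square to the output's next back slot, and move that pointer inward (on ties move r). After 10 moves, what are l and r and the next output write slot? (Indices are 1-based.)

l=4, r=9, next write slot=6

l=1 r=16: |-15|<=|24| out[16]=576, r--
l=1 r=15: |-15|<=|22| out[15]=484, r--
l=1 r=14: |-15|<=|19| out[14]=361, r--
l=1 r=13: |-15|>|14| out[13]=225, l++
l=2 r=13: |-10|<=|14| out[12]=196, r--
l=2 r=12: |-10|<=|13| out[11]=169, r--
l=2 r=11: |-10|>|9| out[10]=100, l++
l=3 r=11: |-9|<=|9| out[9]=81, r--
l=3 r=10: |-9|>|7| out[8]=81, l++
l=4 r=10: |-7|<=|7| out[7]=49, r--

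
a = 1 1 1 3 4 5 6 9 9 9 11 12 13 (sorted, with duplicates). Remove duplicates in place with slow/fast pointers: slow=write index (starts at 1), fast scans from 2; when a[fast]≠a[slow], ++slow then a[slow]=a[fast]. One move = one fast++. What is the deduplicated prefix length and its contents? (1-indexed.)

slow=1 fast=2: a[fast]=1=a[slow] dup, fast++
slow=1 fast=3: a[fast]=1=a[slow] dup, fast++
slow=1 fast=4: a[fast]=3≠a[slow]=1 write a[2]=3, slow++,fast++
slow=2 fast=5: a[fast]=4≠a[slow]=3 write a[3]=4, slow++,fast++
slow=3 fast=6: a[fast]=5≠a[slow]=4 write a[4]=5, slow++,fast++
slow=4 fast=7: a[fast]=6≠a[slow]=5 write a[5]=6, slow++,fast++
slow=5 fast=8: a[fast]=9≠a[slow]=6 write a[6]=9, slow++,fast++
slow=6 fast=9: a[fast]=9=a[slow] dup, fast++
slow=6 fast=10: a[fast]=9=a[slow] dup, fast++
slow=6 fast=11: a[fast]=11≠a[slow]=9 write a[7]=11, slow++,fast++
slow=7 fast=12: a[fast]=12≠a[slow]=11 write a[8]=12, slow++,fast++
slow=8 fast=13: a[fast]=13≠a[slow]=12 write a[9]=13, slow++,fast++

length 9; prefix = [1, 3, 4, 5, 6, 9, 11, 12, 13]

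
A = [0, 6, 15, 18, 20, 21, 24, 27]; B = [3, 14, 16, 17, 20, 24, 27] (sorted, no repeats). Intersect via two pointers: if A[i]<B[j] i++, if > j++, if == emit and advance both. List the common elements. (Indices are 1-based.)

intersection = [20, 24, 27]

i=1 j=1: 0<3, i++
i=2 j=1: 6>3, j++
i=2 j=2: 6<14, i++
i=3 j=2: 15>14, j++
i=3 j=3: 15<16, i++
i=4 j=3: 18>16, j++
i=4 j=4: 18>17, j++
i=4 j=5: 18<20, i++
i=5 j=5: 20==20 emit, i++,j++
i=6 j=6: 21<24, i++
i=7 j=6: 24==24 emit, i++,j++
i=8 j=7: 27==27 emit, i++,j++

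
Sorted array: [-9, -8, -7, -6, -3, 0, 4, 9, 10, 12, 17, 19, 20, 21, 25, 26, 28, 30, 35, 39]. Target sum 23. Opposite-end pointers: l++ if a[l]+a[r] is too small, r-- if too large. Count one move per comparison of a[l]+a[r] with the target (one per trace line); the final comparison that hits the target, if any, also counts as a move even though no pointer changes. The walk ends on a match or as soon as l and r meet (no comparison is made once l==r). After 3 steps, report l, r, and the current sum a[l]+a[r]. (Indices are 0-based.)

l=1, r=17, sum=22

l=0 r=19: -9+39=30 >23, r--
l=0 r=18: -9+35=26 >23, r--
l=0 r=17: -9+30=21 <23, l++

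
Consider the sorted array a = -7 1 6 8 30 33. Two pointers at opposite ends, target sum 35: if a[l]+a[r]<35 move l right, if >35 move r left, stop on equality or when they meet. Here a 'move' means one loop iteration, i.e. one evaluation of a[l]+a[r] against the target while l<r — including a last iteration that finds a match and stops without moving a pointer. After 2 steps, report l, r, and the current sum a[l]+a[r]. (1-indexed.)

l=1 r=6: -7+33=26 <35, l++
l=2 r=6: 1+33=34 <35, l++

l=3, r=6, sum=39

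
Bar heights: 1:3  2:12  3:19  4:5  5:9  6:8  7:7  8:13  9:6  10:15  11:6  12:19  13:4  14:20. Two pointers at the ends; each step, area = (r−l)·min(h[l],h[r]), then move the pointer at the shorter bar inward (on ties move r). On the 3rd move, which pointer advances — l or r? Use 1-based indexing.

l

[1,14] min(3,20)*13=39 best=39 * → l++
[2,14] min(12,20)*12=144 best=144 * → l++
[3,14] min(19,20)*11=209 best=209 * → l++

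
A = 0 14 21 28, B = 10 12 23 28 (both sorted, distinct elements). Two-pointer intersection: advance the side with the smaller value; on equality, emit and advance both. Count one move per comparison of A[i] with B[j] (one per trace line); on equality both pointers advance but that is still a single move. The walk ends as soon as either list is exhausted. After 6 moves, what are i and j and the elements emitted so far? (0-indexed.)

[i=0,j=0] 0<10 → i++
[i=1,j=0] 14>10 → j++
[i=1,j=1] 14>12 → j++
[i=1,j=2] 14<23 → i++
[i=2,j=2] 21<23 → i++
[i=3,j=2] 28>23 → j++

i=3, j=3, emitted=[]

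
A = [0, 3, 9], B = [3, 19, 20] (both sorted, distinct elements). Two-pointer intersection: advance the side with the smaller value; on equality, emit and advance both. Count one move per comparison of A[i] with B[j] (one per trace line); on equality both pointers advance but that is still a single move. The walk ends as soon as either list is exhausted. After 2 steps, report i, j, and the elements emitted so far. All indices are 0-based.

i=0 j=0: 0<3, i++
i=1 j=0: 3==3 emit, i++,j++

i=2, j=1, emitted=[3]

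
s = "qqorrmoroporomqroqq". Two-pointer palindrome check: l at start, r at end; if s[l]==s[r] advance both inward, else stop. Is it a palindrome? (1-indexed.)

not a palindrome (mismatch at 5,15)

[1,19] 'q'=='q' → l++,r--
[2,18] 'q'=='q' → l++,r--
[3,17] 'o'=='o' → l++,r--
[4,16] 'r'=='r' → l++,r--
[5,15] 'r'!='q' → stop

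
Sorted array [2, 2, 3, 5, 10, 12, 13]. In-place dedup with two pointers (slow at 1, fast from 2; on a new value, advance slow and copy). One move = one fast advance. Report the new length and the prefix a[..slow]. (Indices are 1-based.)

length 6; prefix = [2, 3, 5, 10, 12, 13]

(s=1,f=2) a[fast]=2=a[slow] dup → fast++
(s=1,f=3) a[fast]=3≠a[slow]=2 write a[2]=3 → slow++,fast++
(s=2,f=4) a[fast]=5≠a[slow]=3 write a[3]=5 → slow++,fast++
(s=3,f=5) a[fast]=10≠a[slow]=5 write a[4]=10 → slow++,fast++
(s=4,f=6) a[fast]=12≠a[slow]=10 write a[5]=12 → slow++,fast++
(s=5,f=7) a[fast]=13≠a[slow]=12 write a[6]=13 → slow++,fast++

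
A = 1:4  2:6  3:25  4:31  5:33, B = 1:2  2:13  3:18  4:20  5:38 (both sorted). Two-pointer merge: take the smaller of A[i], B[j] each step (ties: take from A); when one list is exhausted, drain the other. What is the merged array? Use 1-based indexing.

[i=1,j=1] A[i]=4>B[j]=2 take 2 → j++
[i=1,j=2] A[i]=4<=B[j]=13 take 4 → i++
[i=2,j=2] A[i]=6<=B[j]=13 take 6 → i++
[i=3,j=2] A[i]=25>B[j]=13 take 13 → j++
[i=3,j=3] A[i]=25>B[j]=18 take 18 → j++
[i=3,j=4] A[i]=25>B[j]=20 take 20 → j++
[i=3,j=5] A[i]=25<=B[j]=38 take 25 → i++
[i=4,j=5] A[i]=31<=B[j]=38 take 31 → i++
[i=5,j=5] A[i]=33<=B[j]=38 take 33 → i++
[i=6,j=5] A done, take B[j]=38 → j++

[2, 4, 6, 13, 18, 20, 25, 31, 33, 38]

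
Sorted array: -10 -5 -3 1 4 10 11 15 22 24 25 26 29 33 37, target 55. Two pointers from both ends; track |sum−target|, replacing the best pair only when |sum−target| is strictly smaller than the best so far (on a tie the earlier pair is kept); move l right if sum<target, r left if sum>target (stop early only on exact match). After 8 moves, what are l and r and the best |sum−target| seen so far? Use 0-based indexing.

[0,14] -10+37=27 d=28 * → l++
[1,14] -5+37=32 d=23 * → l++
[2,14] -3+37=34 d=21 * → l++
[3,14] 1+37=38 d=17 * → l++
[4,14] 4+37=41 d=14 * → l++
[5,14] 10+37=47 d=8 * → l++
[6,14] 11+37=48 d=7 * → l++
[7,14] 15+37=52 d=3 * → l++

l=8, r=14, best |Δ|=3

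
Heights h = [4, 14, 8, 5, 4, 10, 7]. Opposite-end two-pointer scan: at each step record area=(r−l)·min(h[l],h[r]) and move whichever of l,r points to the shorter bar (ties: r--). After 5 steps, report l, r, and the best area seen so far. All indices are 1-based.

[1,7] min(4,7)*6=24 best=24 * → l++
[2,7] min(14,7)*5=35 best=35 * → r--
[2,6] min(14,10)*4=40 best=40 * → r--
[2,5] min(14,4)*3=12 best=40 → r--
[2,4] min(14,5)*2=10 best=40 → r--

l=2, r=3, best area=40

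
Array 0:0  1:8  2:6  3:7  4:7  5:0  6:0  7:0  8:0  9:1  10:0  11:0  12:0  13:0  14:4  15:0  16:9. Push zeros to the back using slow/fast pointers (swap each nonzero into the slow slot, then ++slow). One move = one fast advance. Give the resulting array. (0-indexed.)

(s=0,f=0) a[fast]=0 → fast++
(s=0,f=1) a[fast]=8≠0 swap→a[0]=8 → slow++,fast++
(s=1,f=2) a[fast]=6≠0 swap→a[1]=6 → slow++,fast++
(s=2,f=3) a[fast]=7≠0 swap→a[2]=7 → slow++,fast++
(s=3,f=4) a[fast]=7≠0 swap→a[3]=7 → slow++,fast++
(s=4,f=5) a[fast]=0 → fast++
(s=4,f=6) a[fast]=0 → fast++
(s=4,f=7) a[fast]=0 → fast++
(s=4,f=8) a[fast]=0 → fast++
(s=4,f=9) a[fast]=1≠0 swap→a[4]=1 → slow++,fast++
(s=5,f=10) a[fast]=0 → fast++
(s=5,f=11) a[fast]=0 → fast++
(s=5,f=12) a[fast]=0 → fast++
(s=5,f=13) a[fast]=0 → fast++
(s=5,f=14) a[fast]=4≠0 swap→a[5]=4 → slow++,fast++
(s=6,f=15) a[fast]=0 → fast++
(s=6,f=16) a[fast]=9≠0 swap→a[6]=9 → slow++,fast++

[8, 6, 7, 7, 1, 4, 9, 0, 0, 0, 0, 0, 0, 0, 0, 0, 0]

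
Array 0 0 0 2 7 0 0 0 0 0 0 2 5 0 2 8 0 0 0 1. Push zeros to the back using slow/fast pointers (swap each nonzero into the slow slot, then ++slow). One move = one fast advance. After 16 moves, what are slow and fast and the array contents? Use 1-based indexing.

(s=1,f=1) a[fast]=0 → fast++
(s=1,f=2) a[fast]=0 → fast++
(s=1,f=3) a[fast]=0 → fast++
(s=1,f=4) a[fast]=2≠0 swap→a[1]=2 → slow++,fast++
(s=2,f=5) a[fast]=7≠0 swap→a[2]=7 → slow++,fast++
(s=3,f=6) a[fast]=0 → fast++
(s=3,f=7) a[fast]=0 → fast++
(s=3,f=8) a[fast]=0 → fast++
(s=3,f=9) a[fast]=0 → fast++
(s=3,f=10) a[fast]=0 → fast++
(s=3,f=11) a[fast]=0 → fast++
(s=3,f=12) a[fast]=2≠0 swap→a[3]=2 → slow++,fast++
(s=4,f=13) a[fast]=5≠0 swap→a[4]=5 → slow++,fast++
(s=5,f=14) a[fast]=0 → fast++
(s=5,f=15) a[fast]=2≠0 swap→a[5]=2 → slow++,fast++
(s=6,f=16) a[fast]=8≠0 swap→a[6]=8 → slow++,fast++

slow=7, fast=17, a=[2, 7, 2, 5, 2, 8, 0, 0, 0, 0, 0, 0, 0, 0, 0, 0, 0, 0, 0, 1]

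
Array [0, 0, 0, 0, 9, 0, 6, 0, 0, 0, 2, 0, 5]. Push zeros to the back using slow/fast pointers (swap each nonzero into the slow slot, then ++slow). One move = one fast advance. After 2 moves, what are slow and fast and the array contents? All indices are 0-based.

slow=0, fast=2, a=[0, 0, 0, 0, 9, 0, 6, 0, 0, 0, 2, 0, 5]

(s=0,f=0) a[fast]=0 → fast++
(s=0,f=1) a[fast]=0 → fast++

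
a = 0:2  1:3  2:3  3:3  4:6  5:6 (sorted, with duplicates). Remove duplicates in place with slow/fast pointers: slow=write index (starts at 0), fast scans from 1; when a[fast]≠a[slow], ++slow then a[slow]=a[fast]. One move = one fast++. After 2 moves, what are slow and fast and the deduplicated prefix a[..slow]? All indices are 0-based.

slow=1, fast=3, prefix=[2, 3]

slow=0 fast=1: a[fast]=3≠a[slow]=2 write a[1]=3, slow++,fast++
slow=1 fast=2: a[fast]=3=a[slow] dup, fast++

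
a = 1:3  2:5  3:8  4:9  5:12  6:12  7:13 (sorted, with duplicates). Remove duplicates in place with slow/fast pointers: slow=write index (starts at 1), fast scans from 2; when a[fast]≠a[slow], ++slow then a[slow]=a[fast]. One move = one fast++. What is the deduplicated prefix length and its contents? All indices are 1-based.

length 6; prefix = [3, 5, 8, 9, 12, 13]

slow=1 fast=2: a[fast]=5≠a[slow]=3 write a[2]=5, slow++,fast++
slow=2 fast=3: a[fast]=8≠a[slow]=5 write a[3]=8, slow++,fast++
slow=3 fast=4: a[fast]=9≠a[slow]=8 write a[4]=9, slow++,fast++
slow=4 fast=5: a[fast]=12≠a[slow]=9 write a[5]=12, slow++,fast++
slow=5 fast=6: a[fast]=12=a[slow] dup, fast++
slow=5 fast=7: a[fast]=13≠a[slow]=12 write a[6]=13, slow++,fast++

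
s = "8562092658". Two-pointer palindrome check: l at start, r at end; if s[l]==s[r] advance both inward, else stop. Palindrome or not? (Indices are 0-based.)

not a palindrome (mismatch at 4,5)

l=0 r=9: '8'=='8', l++,r--
l=1 r=8: '5'=='5', l++,r--
l=2 r=7: '6'=='6', l++,r--
l=3 r=6: '2'=='2', l++,r--
l=4 r=5: '0'!='9', stop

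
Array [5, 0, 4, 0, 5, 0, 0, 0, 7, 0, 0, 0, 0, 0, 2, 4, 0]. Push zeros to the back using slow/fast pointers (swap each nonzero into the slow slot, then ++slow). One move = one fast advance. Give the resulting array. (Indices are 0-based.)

[5, 4, 5, 7, 2, 4, 0, 0, 0, 0, 0, 0, 0, 0, 0, 0, 0]

(s=0,f=0) a[fast]=5≠0 swap→a[0]=5 → slow++,fast++
(s=1,f=1) a[fast]=0 → fast++
(s=1,f=2) a[fast]=4≠0 swap→a[1]=4 → slow++,fast++
(s=2,f=3) a[fast]=0 → fast++
(s=2,f=4) a[fast]=5≠0 swap→a[2]=5 → slow++,fast++
(s=3,f=5) a[fast]=0 → fast++
(s=3,f=6) a[fast]=0 → fast++
(s=3,f=7) a[fast]=0 → fast++
(s=3,f=8) a[fast]=7≠0 swap→a[3]=7 → slow++,fast++
(s=4,f=9) a[fast]=0 → fast++
(s=4,f=10) a[fast]=0 → fast++
(s=4,f=11) a[fast]=0 → fast++
(s=4,f=12) a[fast]=0 → fast++
(s=4,f=13) a[fast]=0 → fast++
(s=4,f=14) a[fast]=2≠0 swap→a[4]=2 → slow++,fast++
(s=5,f=15) a[fast]=4≠0 swap→a[5]=4 → slow++,fast++
(s=6,f=16) a[fast]=0 → fast++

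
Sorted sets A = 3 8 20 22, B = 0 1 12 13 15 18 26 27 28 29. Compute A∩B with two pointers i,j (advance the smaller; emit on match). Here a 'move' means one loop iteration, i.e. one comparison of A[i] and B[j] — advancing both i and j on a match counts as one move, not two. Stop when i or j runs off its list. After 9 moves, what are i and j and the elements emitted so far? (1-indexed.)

[i=1,j=1] 3>0 → j++
[i=1,j=2] 3>1 → j++
[i=1,j=3] 3<12 → i++
[i=2,j=3] 8<12 → i++
[i=3,j=3] 20>12 → j++
[i=3,j=4] 20>13 → j++
[i=3,j=5] 20>15 → j++
[i=3,j=6] 20>18 → j++
[i=3,j=7] 20<26 → i++

i=4, j=7, emitted=[]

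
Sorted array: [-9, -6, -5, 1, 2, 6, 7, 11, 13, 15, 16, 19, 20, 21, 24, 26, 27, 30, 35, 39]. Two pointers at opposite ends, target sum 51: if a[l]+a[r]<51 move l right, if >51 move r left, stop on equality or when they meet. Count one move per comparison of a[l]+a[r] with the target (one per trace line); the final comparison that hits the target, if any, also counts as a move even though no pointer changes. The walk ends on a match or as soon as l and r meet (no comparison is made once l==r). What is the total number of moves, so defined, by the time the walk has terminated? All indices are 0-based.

[0,19] -9+39=30 <51 → l++
[1,19] -6+39=33 <51 → l++
[2,19] -5+39=34 <51 → l++
[3,19] 1+39=40 <51 → l++
[4,19] 2+39=41 <51 → l++
[5,19] 6+39=45 <51 → l++
[6,19] 7+39=46 <51 → l++
[7,19] 11+39=50 <51 → l++
[8,19] 13+39=52 >51 → r--
[8,18] 13+35=48 <51 → l++
[9,18] 15+35=50 <51 → l++
[10,18] 16+35=51 → found

12 moves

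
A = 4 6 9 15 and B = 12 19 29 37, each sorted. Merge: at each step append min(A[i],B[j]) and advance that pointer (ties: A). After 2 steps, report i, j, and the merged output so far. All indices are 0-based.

i=2, j=0, merged so far=[4, 6]

[i=0,j=0] A[i]=4<=B[j]=12 take 4 → i++
[i=1,j=0] A[i]=6<=B[j]=12 take 6 → i++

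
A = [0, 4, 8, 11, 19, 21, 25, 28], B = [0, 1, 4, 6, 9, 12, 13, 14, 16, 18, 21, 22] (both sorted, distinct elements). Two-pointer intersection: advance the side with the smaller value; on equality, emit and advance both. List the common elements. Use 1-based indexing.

[i=1,j=1] 0==0 emit → i++,j++
[i=2,j=2] 4>1 → j++
[i=2,j=3] 4==4 emit → i++,j++
[i=3,j=4] 8>6 → j++
[i=3,j=5] 8<9 → i++
[i=4,j=5] 11>9 → j++
[i=4,j=6] 11<12 → i++
[i=5,j=6] 19>12 → j++
[i=5,j=7] 19>13 → j++
[i=5,j=8] 19>14 → j++
[i=5,j=9] 19>16 → j++
[i=5,j=10] 19>18 → j++
[i=5,j=11] 19<21 → i++
[i=6,j=11] 21==21 emit → i++,j++
[i=7,j=12] 25>22 → j++

intersection = [0, 4, 21]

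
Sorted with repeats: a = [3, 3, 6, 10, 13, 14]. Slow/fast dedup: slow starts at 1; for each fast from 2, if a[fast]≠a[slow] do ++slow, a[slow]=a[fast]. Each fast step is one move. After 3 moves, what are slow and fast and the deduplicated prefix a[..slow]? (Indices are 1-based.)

(s=1,f=2) a[fast]=3=a[slow] dup → fast++
(s=1,f=3) a[fast]=6≠a[slow]=3 write a[2]=6 → slow++,fast++
(s=2,f=4) a[fast]=10≠a[slow]=6 write a[3]=10 → slow++,fast++

slow=3, fast=5, prefix=[3, 6, 10]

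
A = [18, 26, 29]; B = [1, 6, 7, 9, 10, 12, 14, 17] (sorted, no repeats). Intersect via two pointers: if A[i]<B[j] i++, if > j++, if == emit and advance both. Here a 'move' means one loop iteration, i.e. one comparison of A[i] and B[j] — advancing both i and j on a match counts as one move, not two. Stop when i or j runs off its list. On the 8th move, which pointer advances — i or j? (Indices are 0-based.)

j

i=0 j=0: 18>1, j++
i=0 j=1: 18>6, j++
i=0 j=2: 18>7, j++
i=0 j=3: 18>9, j++
i=0 j=4: 18>10, j++
i=0 j=5: 18>12, j++
i=0 j=6: 18>14, j++
i=0 j=7: 18>17, j++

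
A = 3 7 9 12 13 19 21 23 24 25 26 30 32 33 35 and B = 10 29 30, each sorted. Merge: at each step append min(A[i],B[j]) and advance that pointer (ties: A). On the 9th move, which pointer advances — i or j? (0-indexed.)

i=0 j=0: A[i]=3<=B[j]=10 take 3, i++
i=1 j=0: A[i]=7<=B[j]=10 take 7, i++
i=2 j=0: A[i]=9<=B[j]=10 take 9, i++
i=3 j=0: A[i]=12>B[j]=10 take 10, j++
i=3 j=1: A[i]=12<=B[j]=29 take 12, i++
i=4 j=1: A[i]=13<=B[j]=29 take 13, i++
i=5 j=1: A[i]=19<=B[j]=29 take 19, i++
i=6 j=1: A[i]=21<=B[j]=29 take 21, i++
i=7 j=1: A[i]=23<=B[j]=29 take 23, i++

i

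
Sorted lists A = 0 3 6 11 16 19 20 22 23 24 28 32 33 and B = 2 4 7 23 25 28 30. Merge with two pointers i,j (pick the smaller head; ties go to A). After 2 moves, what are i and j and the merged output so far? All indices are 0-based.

i=1, j=1, merged so far=[0, 2]

[i=0,j=0] A[i]=0<=B[j]=2 take 0 → i++
[i=1,j=0] A[i]=3>B[j]=2 take 2 → j++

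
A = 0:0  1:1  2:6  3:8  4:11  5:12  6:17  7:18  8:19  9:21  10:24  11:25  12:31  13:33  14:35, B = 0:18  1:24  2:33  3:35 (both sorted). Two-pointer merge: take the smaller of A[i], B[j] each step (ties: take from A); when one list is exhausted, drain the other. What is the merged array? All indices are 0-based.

[0, 1, 6, 8, 11, 12, 17, 18, 18, 19, 21, 24, 24, 25, 31, 33, 33, 35, 35]

i=0 j=0: A[i]=0<=B[j]=18 take 0, i++
i=1 j=0: A[i]=1<=B[j]=18 take 1, i++
i=2 j=0: A[i]=6<=B[j]=18 take 6, i++
i=3 j=0: A[i]=8<=B[j]=18 take 8, i++
i=4 j=0: A[i]=11<=B[j]=18 take 11, i++
i=5 j=0: A[i]=12<=B[j]=18 take 12, i++
i=6 j=0: A[i]=17<=B[j]=18 take 17, i++
i=7 j=0: A[i]=18<=B[j]=18 take 18, i++
i=8 j=0: A[i]=19>B[j]=18 take 18, j++
i=8 j=1: A[i]=19<=B[j]=24 take 19, i++
i=9 j=1: A[i]=21<=B[j]=24 take 21, i++
i=10 j=1: A[i]=24<=B[j]=24 take 24, i++
i=11 j=1: A[i]=25>B[j]=24 take 24, j++
i=11 j=2: A[i]=25<=B[j]=33 take 25, i++
i=12 j=2: A[i]=31<=B[j]=33 take 31, i++
i=13 j=2: A[i]=33<=B[j]=33 take 33, i++
i=14 j=2: A[i]=35>B[j]=33 take 33, j++
i=14 j=3: A[i]=35<=B[j]=35 take 35, i++
i=15 j=3: A done, take B[j]=35, j++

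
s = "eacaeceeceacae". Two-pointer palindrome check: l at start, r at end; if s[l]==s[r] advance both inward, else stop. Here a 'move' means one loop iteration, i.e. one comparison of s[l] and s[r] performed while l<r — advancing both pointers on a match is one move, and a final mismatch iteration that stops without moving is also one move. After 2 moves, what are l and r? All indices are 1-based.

[1,14] 'e'=='e' → l++,r--
[2,13] 'a'=='a' → l++,r--

l=3, r=12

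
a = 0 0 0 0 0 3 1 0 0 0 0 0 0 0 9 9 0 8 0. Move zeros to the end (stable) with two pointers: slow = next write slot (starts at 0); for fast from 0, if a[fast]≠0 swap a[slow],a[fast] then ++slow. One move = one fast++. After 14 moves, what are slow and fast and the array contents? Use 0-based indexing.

slow=2, fast=14, a=[3, 1, 0, 0, 0, 0, 0, 0, 0, 0, 0, 0, 0, 0, 9, 9, 0, 8, 0]

slow=0 fast=0: a[fast]=0, fast++
slow=0 fast=1: a[fast]=0, fast++
slow=0 fast=2: a[fast]=0, fast++
slow=0 fast=3: a[fast]=0, fast++
slow=0 fast=4: a[fast]=0, fast++
slow=0 fast=5: a[fast]=3≠0 swap→a[0]=3, slow++,fast++
slow=1 fast=6: a[fast]=1≠0 swap→a[1]=1, slow++,fast++
slow=2 fast=7: a[fast]=0, fast++
slow=2 fast=8: a[fast]=0, fast++
slow=2 fast=9: a[fast]=0, fast++
slow=2 fast=10: a[fast]=0, fast++
slow=2 fast=11: a[fast]=0, fast++
slow=2 fast=12: a[fast]=0, fast++
slow=2 fast=13: a[fast]=0, fast++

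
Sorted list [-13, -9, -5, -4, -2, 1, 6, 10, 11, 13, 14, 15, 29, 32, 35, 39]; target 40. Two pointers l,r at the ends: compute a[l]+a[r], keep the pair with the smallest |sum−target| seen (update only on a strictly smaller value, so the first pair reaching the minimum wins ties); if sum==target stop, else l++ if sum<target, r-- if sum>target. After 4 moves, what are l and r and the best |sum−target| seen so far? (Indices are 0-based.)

l=0 r=15: -13+39=26 d=14 *, l++
l=1 r=15: -9+39=30 d=10 *, l++
l=2 r=15: -5+39=34 d=6 *, l++
l=3 r=15: -4+39=35 d=5 *, l++

l=4, r=15, best |Δ|=5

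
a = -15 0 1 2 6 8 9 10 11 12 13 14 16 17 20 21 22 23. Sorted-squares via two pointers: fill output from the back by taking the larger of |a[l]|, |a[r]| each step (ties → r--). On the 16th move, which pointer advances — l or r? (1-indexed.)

r

l=1 r=18: |-15|<=|23| out[18]=529, r--
l=1 r=17: |-15|<=|22| out[17]=484, r--
l=1 r=16: |-15|<=|21| out[16]=441, r--
l=1 r=15: |-15|<=|20| out[15]=400, r--
l=1 r=14: |-15|<=|17| out[14]=289, r--
l=1 r=13: |-15|<=|16| out[13]=256, r--
l=1 r=12: |-15|>|14| out[12]=225, l++
l=2 r=12: |0|<=|14| out[11]=196, r--
l=2 r=11: |0|<=|13| out[10]=169, r--
l=2 r=10: |0|<=|12| out[9]=144, r--
l=2 r=9: |0|<=|11| out[8]=121, r--
l=2 r=8: |0|<=|10| out[7]=100, r--
l=2 r=7: |0|<=|9| out[6]=81, r--
l=2 r=6: |0|<=|8| out[5]=64, r--
l=2 r=5: |0|<=|6| out[4]=36, r--
l=2 r=4: |0|<=|2| out[3]=4, r--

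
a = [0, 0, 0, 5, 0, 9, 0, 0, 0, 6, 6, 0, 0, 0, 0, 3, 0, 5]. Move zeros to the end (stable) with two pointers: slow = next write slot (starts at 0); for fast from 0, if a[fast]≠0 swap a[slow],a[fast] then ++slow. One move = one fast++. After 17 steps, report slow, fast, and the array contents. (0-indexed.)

slow=5, fast=17, a=[5, 9, 6, 6, 3, 0, 0, 0, 0, 0, 0, 0, 0, 0, 0, 0, 0, 5]

slow=0 fast=0: a[fast]=0, fast++
slow=0 fast=1: a[fast]=0, fast++
slow=0 fast=2: a[fast]=0, fast++
slow=0 fast=3: a[fast]=5≠0 swap→a[0]=5, slow++,fast++
slow=1 fast=4: a[fast]=0, fast++
slow=1 fast=5: a[fast]=9≠0 swap→a[1]=9, slow++,fast++
slow=2 fast=6: a[fast]=0, fast++
slow=2 fast=7: a[fast]=0, fast++
slow=2 fast=8: a[fast]=0, fast++
slow=2 fast=9: a[fast]=6≠0 swap→a[2]=6, slow++,fast++
slow=3 fast=10: a[fast]=6≠0 swap→a[3]=6, slow++,fast++
slow=4 fast=11: a[fast]=0, fast++
slow=4 fast=12: a[fast]=0, fast++
slow=4 fast=13: a[fast]=0, fast++
slow=4 fast=14: a[fast]=0, fast++
slow=4 fast=15: a[fast]=3≠0 swap→a[4]=3, slow++,fast++
slow=5 fast=16: a[fast]=0, fast++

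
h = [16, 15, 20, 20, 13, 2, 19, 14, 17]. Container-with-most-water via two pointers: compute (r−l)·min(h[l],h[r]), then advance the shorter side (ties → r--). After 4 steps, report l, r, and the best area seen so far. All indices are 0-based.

[0,8] min(16,17)*8=128 best=128 * → l++
[1,8] min(15,17)*7=105 best=128 → l++
[2,8] min(20,17)*6=102 best=128 → r--
[2,7] min(20,14)*5=70 best=128 → r--

l=2, r=6, best area=128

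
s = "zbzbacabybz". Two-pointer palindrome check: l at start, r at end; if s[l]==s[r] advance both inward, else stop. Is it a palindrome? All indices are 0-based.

[0,10] 'z'=='z' → l++,r--
[1,9] 'b'=='b' → l++,r--
[2,8] 'z'!='y' → stop

not a palindrome (mismatch at 2,8)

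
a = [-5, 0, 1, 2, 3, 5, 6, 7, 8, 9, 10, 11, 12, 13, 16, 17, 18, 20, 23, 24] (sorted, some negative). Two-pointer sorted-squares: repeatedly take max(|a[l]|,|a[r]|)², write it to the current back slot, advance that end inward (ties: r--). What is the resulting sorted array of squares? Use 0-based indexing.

l=0 r=19: |-5|<=|24| out[19]=576, r--
l=0 r=18: |-5|<=|23| out[18]=529, r--
l=0 r=17: |-5|<=|20| out[17]=400, r--
l=0 r=16: |-5|<=|18| out[16]=324, r--
l=0 r=15: |-5|<=|17| out[15]=289, r--
l=0 r=14: |-5|<=|16| out[14]=256, r--
l=0 r=13: |-5|<=|13| out[13]=169, r--
l=0 r=12: |-5|<=|12| out[12]=144, r--
l=0 r=11: |-5|<=|11| out[11]=121, r--
l=0 r=10: |-5|<=|10| out[10]=100, r--
l=0 r=9: |-5|<=|9| out[9]=81, r--
l=0 r=8: |-5|<=|8| out[8]=64, r--
l=0 r=7: |-5|<=|7| out[7]=49, r--
l=0 r=6: |-5|<=|6| out[6]=36, r--
l=0 r=5: |-5|<=|5| out[5]=25, r--
l=0 r=4: |-5|>|3| out[4]=25, l++
l=1 r=4: |0|<=|3| out[3]=9, r--
l=1 r=3: |0|<=|2| out[2]=4, r--
l=1 r=2: |0|<=|1| out[1]=1, r--
l=1 r=1: |0|<=|0| out[0]=0, r--

[0, 1, 4, 9, 25, 25, 36, 49, 64, 81, 100, 121, 144, 169, 256, 289, 324, 400, 529, 576]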